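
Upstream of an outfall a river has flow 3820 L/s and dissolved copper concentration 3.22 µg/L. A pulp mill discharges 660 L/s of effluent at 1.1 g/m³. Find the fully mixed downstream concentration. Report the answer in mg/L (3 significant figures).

0.165 mg/L

660 L/s = 0.66 m³/s.
3820 L/s = 3.82 m³/s.
3.22 µg/L = 0.00322 mg/L.
Conservation of mass across the mixing zone: C = (0.66·1.1 + 3.82·0.00322) / (0.66 + 3.82) = 0.7383/4.48 = 0.1648 mg/L.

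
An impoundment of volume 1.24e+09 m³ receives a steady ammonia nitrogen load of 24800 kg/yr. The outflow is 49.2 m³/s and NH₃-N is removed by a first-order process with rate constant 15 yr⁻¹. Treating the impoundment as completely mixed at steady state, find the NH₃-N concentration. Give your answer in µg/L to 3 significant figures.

Outflow Q = 49.2 m³/s × 3.156e+07 s/yr = 1.553e+09 m³/yr.
Steady-state CSTR mass balance: W = Q·C + k·V·C, so C = W/(Q + kV).
Q + kV = 1.553e+09 + 15·1.24e+09 = 2.015e+10 m³/yr.
C = 24800/2.015e+10 = 1.231e-06 kg/m³ = 0.001231 mg/L = 1.231 µg/L.

1.23 µg/L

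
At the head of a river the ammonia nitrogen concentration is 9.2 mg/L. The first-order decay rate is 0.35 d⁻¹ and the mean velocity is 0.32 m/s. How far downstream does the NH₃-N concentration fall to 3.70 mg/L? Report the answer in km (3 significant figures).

72.0 km

From C = C₀·e^(−kt), t = ln(C₀/C)/k = ln(9.2/3.70)/0.35 = 0.9109/0.35 = 2.602 d.
Distance = v·t = 0.32 m/s × 2.249e+05 s = 7.195e+04 m = 71.95 km.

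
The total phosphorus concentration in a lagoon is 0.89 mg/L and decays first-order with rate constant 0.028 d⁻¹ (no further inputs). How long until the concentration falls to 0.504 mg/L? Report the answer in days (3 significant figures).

20.3 d

t = ln(C₀/C)/k = ln(0.89/0.504)/0.028 = 0.5686/0.028 = 20.31 d.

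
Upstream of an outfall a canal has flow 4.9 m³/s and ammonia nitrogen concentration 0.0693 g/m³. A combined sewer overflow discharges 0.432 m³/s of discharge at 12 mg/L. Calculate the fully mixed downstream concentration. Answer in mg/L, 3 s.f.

1.04 mg/L

Flow-weighted mixing gives C = (0.432·12 + 4.9·0.0693) / (0.432 + 4.9) = 5.524/5.332 = 1.036 mg/L.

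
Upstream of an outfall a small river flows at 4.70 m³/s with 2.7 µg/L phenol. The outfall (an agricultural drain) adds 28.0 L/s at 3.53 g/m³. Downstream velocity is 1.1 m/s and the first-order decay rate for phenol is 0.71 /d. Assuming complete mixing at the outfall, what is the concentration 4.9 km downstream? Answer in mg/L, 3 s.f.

28.0 L/s = 0.028 m³/s.
2.7 µg/L = 0.0027 mg/L.
After complete mixing, C₀ = (0.028·3.53 + 4.7·0.0027) / 4.728 = 0.02359 mg/L.
Travel time t = 4900 m / 1.1 m/s = 4455 s = 0.05156 d.
C = 0.02359·exp(−0.71·0.05156) = 0.02359·0.9641 = 0.02274 mg/L.

0.0227 mg/L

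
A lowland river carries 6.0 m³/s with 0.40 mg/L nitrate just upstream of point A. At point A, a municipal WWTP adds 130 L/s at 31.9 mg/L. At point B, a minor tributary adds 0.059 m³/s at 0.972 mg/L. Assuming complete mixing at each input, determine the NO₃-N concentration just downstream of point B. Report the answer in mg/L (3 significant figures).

1.07 mg/L

130 L/s = 0.13 m³/s.
After input A: C = (6·0.4 + 0.13·31.9) / 6.13 = 1.068 mg/L.
After input B: C = (6.13·1.068 + 0.059·0.972) / 6.189 = 1.067 mg/L.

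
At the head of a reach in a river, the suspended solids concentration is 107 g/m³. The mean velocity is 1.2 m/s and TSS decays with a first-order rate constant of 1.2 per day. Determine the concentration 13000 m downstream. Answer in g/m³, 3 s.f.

92.1 g/m³

Travel time t = 13000 m / 1.2 m/s = 1.3e+04/1.2 = 1.083e+04 s = 0.1254 d.
First-order decay: C = 107·exp(−1.2·0.1254) = 107·0.8603 = 92.05 g/m³.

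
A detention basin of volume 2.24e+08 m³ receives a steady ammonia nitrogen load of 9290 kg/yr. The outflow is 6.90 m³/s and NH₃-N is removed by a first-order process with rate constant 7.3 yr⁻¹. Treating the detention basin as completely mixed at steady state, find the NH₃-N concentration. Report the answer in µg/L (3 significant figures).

5.01 µg/L

Outflow Q = 6.90 m³/s × 3.156e+07 s/yr = 2.177e+08 m³/yr.
Steady-state CSTR mass balance: W = Q·C + k·V·C, so C = W/(Q + kV).
Q + kV = 2.177e+08 + 7.3·2.24e+08 = 1.853e+09 m³/yr.
C = 9290/1.853e+09 = 5.014e-06 kg/m³ = 0.005014 mg/L = 5.014 µg/L.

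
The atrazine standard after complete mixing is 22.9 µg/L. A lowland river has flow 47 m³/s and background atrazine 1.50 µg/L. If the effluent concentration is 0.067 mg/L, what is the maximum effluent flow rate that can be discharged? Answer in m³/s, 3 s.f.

22.8 m³/s

1.50 µg/L = 0.0015 mg/L.
22.9 µg/L = 0.0229 mg/L.
Mass balance at complete mixing: C_std·(Q_w + Q_r) = Q_w·C_e + Q_r·C_b.
Rearranging, Q_w = Q_r·(C_std − C_b)/(C_e − C_std) = 47·(0.0229 − 0.0015) / (0.067 − 0.0229) = 22.81 m³/s.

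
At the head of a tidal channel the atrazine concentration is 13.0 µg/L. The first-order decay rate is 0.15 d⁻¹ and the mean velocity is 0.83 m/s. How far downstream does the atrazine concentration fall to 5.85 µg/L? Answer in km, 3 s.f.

From C = C₀·e^(−kt), t = ln(C₀/C)/k = ln(13.0/5.85)/0.15 = 0.7985/0.15 = 5.323 d.
Distance = v·t = 0.83 m/s × 4.599e+05 s = 3.818e+05 m = 381.8 km.

382 km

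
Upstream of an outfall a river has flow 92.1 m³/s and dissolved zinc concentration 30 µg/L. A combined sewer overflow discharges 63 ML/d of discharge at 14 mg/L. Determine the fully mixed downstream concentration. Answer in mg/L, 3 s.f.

63 ML/d = 0.7292 m³/s.
30 µg/L = 0.03 mg/L.
Flow-weighted mixing gives C = (0.7292·14 + 92.1·0.03) / (0.7292 + 92.1) = 12.97/92.83 = 0.1397 mg/L.

0.140 mg/L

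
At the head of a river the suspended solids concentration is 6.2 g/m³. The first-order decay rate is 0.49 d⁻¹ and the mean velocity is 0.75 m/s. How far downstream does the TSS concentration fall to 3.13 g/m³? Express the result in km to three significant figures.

90.4 km

From C = C₀·e^(−kt), t = ln(C₀/C)/k = ln(6.2/3.13)/0.49 = 0.6835/0.49 = 1.395 d.
Distance = v·t = 0.75 m/s × 1.205e+05 s = 9.039e+04 m = 90.39 km.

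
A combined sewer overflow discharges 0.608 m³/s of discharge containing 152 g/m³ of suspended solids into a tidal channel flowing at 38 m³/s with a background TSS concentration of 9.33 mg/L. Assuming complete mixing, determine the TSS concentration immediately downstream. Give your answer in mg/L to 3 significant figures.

11.6 mg/L

Conservation of mass across the mixing zone: C = (0.608·152 + 38·9.33) / (0.608 + 38) = 447/38.61 = 11.58 mg/L.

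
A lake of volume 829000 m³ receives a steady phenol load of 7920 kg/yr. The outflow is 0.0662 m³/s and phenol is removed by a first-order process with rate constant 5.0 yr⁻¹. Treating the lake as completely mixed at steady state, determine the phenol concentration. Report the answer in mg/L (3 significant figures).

Outflow Q = 0.0662 m³/s × 3.156e+07 s/yr = 2.089e+06 m³/yr.
Steady-state CSTR mass balance: W = Q·C + k·V·C, so C = W/(Q + kV).
Q + kV = 2.089e+06 + 5.0·829000 = 6.234e+06 m³/yr.
C = 7920/6.234e+06 = 0.00127 kg/m³ = 1.27 mg/L.

1.27 mg/L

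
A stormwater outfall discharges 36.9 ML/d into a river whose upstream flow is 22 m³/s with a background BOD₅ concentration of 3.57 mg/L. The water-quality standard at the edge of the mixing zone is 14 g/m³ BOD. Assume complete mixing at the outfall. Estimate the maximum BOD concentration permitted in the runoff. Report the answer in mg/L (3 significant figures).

551 mg/L

36.9 ML/d = 0.4271 m³/s.
Mass balance: 14·22.43 = 0.4271·Cₑ + 22·3.57.
Cₑ = (314 − 78.54) / 0.4271 = 551.3 mg/L.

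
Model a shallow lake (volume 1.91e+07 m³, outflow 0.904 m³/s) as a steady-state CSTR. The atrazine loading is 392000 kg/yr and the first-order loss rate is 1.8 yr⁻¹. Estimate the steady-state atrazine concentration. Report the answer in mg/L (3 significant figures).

6.23 mg/L

Outflow Q = 0.904 m³/s × 3.156e+07 s/yr = 2.853e+07 m³/yr.
Steady-state CSTR mass balance: W = Q·C + k·V·C, so C = W/(Q + kV).
Q + kV = 2.853e+07 + 1.8·1.91e+07 = 6.291e+07 m³/yr.
C = 392000/6.291e+07 = 0.006231 kg/m³ = 6.231 mg/L.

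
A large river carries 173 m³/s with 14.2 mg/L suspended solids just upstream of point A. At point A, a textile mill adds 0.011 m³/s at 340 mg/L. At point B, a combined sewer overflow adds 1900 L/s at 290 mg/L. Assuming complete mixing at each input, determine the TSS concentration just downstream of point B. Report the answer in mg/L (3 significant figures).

After input A: C = (173·14.2 + 0.011·340) / 173 = 14.22 mg/L.
1900 L/s = 1.9 m³/s.
After input B: C = (173·14.22 + 1.9·290) / 174.9 = 17.22 mg/L.

17.2 mg/L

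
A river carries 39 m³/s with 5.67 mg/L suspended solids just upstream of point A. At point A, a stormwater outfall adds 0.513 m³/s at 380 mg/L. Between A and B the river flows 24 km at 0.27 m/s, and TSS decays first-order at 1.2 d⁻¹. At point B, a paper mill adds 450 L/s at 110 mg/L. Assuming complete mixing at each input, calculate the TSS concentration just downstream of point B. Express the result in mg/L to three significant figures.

4.27 mg/L

After input A: C = (39·5.67 + 0.513·380) / 39.51 = 10.53 mg/L.
Over the 24 km reach to input B (t = 8.889e+04 s = 1.029 d), decay gives C = 10.53·exp(−1.2·1.029) = 3.064 mg/L.
450 L/s = 0.45 m³/s.
After input B: C = (39.51·3.064 + 0.45·110) / 39.96 = 4.268 mg/L.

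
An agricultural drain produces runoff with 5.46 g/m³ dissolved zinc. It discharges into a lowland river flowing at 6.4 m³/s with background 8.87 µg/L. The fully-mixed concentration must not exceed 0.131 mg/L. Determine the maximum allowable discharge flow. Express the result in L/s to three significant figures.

8.87 µg/L = 0.00887 mg/L.
Mass balance at complete mixing: C_std·(Q_w + Q_r) = Q_w·C_e + Q_r·C_b.
Rearranging, Q_w = Q_r·(C_std − C_b)/(C_e − C_std) = 6.4·(0.131 − 0.00887) / (5.46 − 0.131) = 0.1467 m³/s.
= 146.7 L/s.

147 L/s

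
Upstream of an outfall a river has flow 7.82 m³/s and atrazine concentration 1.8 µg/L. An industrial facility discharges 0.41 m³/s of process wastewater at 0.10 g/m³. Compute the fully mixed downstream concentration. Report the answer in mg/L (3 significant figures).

1.8 µg/L = 0.0018 mg/L.
By mass balance at complete mixing, C = (0.41·0.1 + 7.82·0.0018) / (0.41 + 7.82) = 0.05508/8.23 = 0.006692 mg/L.

0.00669 mg/L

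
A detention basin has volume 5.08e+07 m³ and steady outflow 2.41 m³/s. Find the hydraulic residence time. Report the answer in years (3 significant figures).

0.668 yr

Q = 2.41 m³/s × 3.156e+07 s/yr = 7.605e+07 m³/yr.
Hydraulic residence time τ = V/Q = 5.08e+07/7.605e+07 = 0.6679 yr.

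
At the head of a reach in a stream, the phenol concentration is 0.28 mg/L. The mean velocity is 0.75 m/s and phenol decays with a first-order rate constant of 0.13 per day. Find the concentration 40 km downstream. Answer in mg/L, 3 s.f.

0.258 mg/L

Travel time t = 40 km / 0.75 m/s = 4e+04/0.75 = 5.333e+04 s = 0.6173 d.
First-order decay: C = 0.28·exp(−0.13·0.6173) = 0.28·0.9229 = 0.2584 mg/L.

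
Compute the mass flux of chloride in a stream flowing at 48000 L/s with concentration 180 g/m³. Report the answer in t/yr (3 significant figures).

273000 t/yr

48000 L/s = 48 m³/s.
Mass flux = Q·C = 48 m³/s × 180 g/m³ = 8640 g/s.
= 8640 g/s × 31.56 = 2.727e+05 t/yr.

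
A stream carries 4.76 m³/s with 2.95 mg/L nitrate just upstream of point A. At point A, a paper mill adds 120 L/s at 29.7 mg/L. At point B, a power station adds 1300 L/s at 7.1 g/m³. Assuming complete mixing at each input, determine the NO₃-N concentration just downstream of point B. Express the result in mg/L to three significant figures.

4.34 mg/L

120 L/s = 0.12 m³/s.
After input A: C = (4.76·2.95 + 0.12·29.7) / 4.88 = 3.608 mg/L.
1300 L/s = 1.3 m³/s.
After input B: C = (4.88·3.608 + 1.3·7.1) / 6.18 = 4.342 mg/L.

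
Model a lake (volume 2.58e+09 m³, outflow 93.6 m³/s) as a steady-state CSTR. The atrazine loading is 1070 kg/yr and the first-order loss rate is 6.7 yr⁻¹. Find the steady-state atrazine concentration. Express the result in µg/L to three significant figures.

Outflow Q = 93.6 m³/s × 3.156e+07 s/yr = 2.954e+09 m³/yr.
Steady-state CSTR mass balance: W = Q·C + k·V·C, so C = W/(Q + kV).
Q + kV = 2.954e+09 + 6.7·2.58e+09 = 2.024e+10 m³/yr.
C = 1070/2.024e+10 = 5.287e-08 kg/m³ = 5.287e-05 mg/L = 0.05287 µg/L.

0.0529 µg/L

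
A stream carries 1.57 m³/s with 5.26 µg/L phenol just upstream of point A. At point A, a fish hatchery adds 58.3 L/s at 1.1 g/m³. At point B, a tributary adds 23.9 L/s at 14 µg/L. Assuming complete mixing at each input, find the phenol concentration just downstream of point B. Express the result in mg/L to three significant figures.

5.26 µg/L = 0.00526 mg/L.
58.3 L/s = 0.0583 m³/s.
After input A: C = (1.57·0.00526 + 0.0583·1.1) / 1.628 = 0.04446 mg/L.
23.9 L/s = 0.0239 m³/s.
14 µg/L = 0.014 mg/L.
After input B: C = (1.628·0.04446 + 0.0239·0.014) / 1.652 = 0.04402 mg/L.

0.0440 mg/L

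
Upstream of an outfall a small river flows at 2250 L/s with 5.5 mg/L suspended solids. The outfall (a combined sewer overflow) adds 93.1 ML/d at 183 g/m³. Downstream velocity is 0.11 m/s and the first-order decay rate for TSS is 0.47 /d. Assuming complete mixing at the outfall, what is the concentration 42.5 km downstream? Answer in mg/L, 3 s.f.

7.70 mg/L

93.1 ML/d = 1.078 m³/s.
2250 L/s = 2.25 m³/s.
After complete mixing, C₀ = (1.078·183 + 2.25·5.5) / 3.328 = 62.98 mg/L.
Travel time t = 4.25e+04 m / 0.11 m/s = 3.864e+05 s = 4.472 d.
C = 62.98·exp(−0.47·4.472) = 62.98·0.1222 = 7.699 mg/L.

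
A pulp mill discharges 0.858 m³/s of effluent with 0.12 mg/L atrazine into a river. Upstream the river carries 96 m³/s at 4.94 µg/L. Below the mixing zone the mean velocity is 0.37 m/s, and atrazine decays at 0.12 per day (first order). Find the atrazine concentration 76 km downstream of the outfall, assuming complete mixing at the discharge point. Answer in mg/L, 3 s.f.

4.94 µg/L = 0.00494 mg/L.
After complete mixing, C₀ = (0.858·0.12 + 96·0.00494) / 96.86 = 0.005959 mg/L.
Travel time t = 7.6e+04 m / 0.37 m/s = 2.054e+05 s = 2.377 d.
C = 0.005959·exp(−0.12·2.377) = 0.005959·0.7518 = 0.00448 mg/L.

0.00448 mg/L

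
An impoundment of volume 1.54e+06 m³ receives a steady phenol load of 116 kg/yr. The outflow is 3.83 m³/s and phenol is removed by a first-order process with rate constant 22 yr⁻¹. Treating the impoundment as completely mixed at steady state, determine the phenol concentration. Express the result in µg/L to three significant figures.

Outflow Q = 3.83 m³/s × 3.156e+07 s/yr = 1.209e+08 m³/yr.
Steady-state CSTR mass balance: W = Q·C + k·V·C, so C = W/(Q + kV).
Q + kV = 1.209e+08 + 22·1.54e+06 = 1.547e+08 m³/yr.
C = 116/1.547e+08 = 7.496e-07 kg/m³ = 0.0007496 mg/L = 0.7496 µg/L.

0.750 µg/L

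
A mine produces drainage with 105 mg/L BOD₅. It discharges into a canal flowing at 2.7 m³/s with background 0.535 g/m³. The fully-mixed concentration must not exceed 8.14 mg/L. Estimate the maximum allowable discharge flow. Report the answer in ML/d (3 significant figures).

Mass balance at complete mixing: C_std·(Q_w + Q_r) = Q_w·C_e + Q_r·C_b.
Rearranging, Q_w = Q_r·(C_std − C_b)/(C_e − C_std) = 2.7·(8.14 − 0.535) / (105 − 8.14) = 0.212 m³/s.
= 18.32 ML/d.

18.3 ML/d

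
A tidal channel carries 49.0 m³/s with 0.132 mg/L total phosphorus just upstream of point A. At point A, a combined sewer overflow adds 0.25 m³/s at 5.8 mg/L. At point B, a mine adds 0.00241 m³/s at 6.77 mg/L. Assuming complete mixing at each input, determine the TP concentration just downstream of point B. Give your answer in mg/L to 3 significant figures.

After input A: C = (49·0.132 + 0.25·5.8) / 49.25 = 0.1608 mg/L.
After input B: C = (49.25·0.1608 + 0.00241·6.77) / 49.25 = 0.1611 mg/L.

0.161 mg/L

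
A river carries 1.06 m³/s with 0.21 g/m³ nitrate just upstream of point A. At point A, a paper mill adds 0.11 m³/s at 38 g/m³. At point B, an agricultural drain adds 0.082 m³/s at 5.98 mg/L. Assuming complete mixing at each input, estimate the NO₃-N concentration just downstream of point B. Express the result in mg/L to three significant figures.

3.91 mg/L

After input A: C = (1.06·0.21 + 0.11·38) / 1.17 = 3.763 mg/L.
After input B: C = (1.17·3.763 + 0.082·5.98) / 1.252 = 3.908 mg/L.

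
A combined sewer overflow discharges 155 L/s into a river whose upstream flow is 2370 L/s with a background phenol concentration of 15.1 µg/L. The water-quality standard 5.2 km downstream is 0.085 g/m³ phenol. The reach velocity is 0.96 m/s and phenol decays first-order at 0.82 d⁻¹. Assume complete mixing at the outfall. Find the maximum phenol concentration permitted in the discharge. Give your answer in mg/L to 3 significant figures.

1.23 mg/L

155 L/s = 0.155 m³/s.
2370 L/s = 2.37 m³/s.
15.1 µg/L = 0.0151 mg/L.
Travel time to the compliance point: t = 5200/0.96 = 5417 s = 0.06269 d; decay factor exp(−0.82·0.06269) = 0.9499.
So the concentration just after mixing may be at most 0.085/0.9499 = 0.08948 mg/L.
Mass balance: 0.08948·2.525 = 0.155·Cₑ + 2.37·0.0151.
Cₑ = (0.2259 − 0.03579) / 0.155 = 1.227 mg/L.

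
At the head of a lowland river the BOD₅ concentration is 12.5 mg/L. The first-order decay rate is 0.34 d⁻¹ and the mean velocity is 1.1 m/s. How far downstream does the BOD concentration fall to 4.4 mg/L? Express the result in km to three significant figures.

From C = C₀·e^(−kt), t = ln(C₀/C)/k = ln(12.5/4.4)/0.34 = 1.044/0.34 = 3.071 d.
Distance = v·t = 1.1 m/s × 2.653e+05 s = 2.919e+05 m = 291.9 km.

292 km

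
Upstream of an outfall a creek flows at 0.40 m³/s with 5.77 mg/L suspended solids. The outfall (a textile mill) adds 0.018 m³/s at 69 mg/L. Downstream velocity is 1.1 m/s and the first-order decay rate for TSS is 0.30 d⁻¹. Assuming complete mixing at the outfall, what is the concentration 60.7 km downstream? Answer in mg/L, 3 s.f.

7.01 mg/L

After complete mixing, C₀ = (0.018·69 + 0.4·5.77) / 0.418 = 8.493 mg/L.
Travel time t = 6.07e+04 m / 1.1 m/s = 5.518e+04 s = 0.6387 d.
C = 8.493·exp(−0.30·0.6387) = 8.493·0.8256 = 7.012 mg/L.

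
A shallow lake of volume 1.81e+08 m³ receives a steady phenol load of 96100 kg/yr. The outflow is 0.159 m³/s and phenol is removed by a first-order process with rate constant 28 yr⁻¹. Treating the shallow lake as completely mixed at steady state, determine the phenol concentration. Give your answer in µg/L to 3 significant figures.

Outflow Q = 0.159 m³/s × 3.156e+07 s/yr = 5.018e+06 m³/yr.
Steady-state CSTR mass balance: W = Q·C + k·V·C, so C = W/(Q + kV).
Q + kV = 5.018e+06 + 28·1.81e+08 = 5.073e+09 m³/yr.
C = 96100/5.073e+09 = 1.894e-05 kg/m³ = 0.01894 mg/L = 18.94 µg/L.

18.9 µg/L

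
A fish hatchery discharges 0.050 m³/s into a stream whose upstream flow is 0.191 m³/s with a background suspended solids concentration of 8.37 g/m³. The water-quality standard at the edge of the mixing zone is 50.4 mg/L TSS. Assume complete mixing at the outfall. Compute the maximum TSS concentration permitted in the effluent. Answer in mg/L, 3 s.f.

Mass balance: 50.4·0.241 = 0.05·Cₑ + 0.191·8.37.
Cₑ = (12.15 − 1.599) / 0.05 = 211 mg/L.

211 mg/L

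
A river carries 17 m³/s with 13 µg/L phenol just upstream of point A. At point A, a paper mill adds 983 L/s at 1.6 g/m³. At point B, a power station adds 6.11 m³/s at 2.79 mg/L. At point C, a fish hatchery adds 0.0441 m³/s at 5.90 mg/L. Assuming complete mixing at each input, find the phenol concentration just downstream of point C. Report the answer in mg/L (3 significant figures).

0.791 mg/L

13 µg/L = 0.013 mg/L.
983 L/s = 0.983 m³/s.
After input A: C = (17·0.013 + 0.983·1.6) / 17.98 = 0.09975 mg/L.
After input B: C = (17.98·0.09975 + 6.11·2.79) / 24.09 = 0.782 mg/L.
After input C: C = (24.09·0.782 + 0.0441·5.9) / 24.14 = 0.7913 mg/L.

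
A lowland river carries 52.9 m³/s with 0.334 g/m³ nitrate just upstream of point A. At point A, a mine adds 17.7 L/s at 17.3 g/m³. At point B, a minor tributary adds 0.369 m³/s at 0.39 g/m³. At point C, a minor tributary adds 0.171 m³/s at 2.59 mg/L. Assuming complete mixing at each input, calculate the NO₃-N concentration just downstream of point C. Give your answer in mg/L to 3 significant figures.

0.347 mg/L

17.7 L/s = 0.0177 m³/s.
After input A: C = (52.9·0.334 + 0.0177·17.3) / 52.92 = 0.3397 mg/L.
After input B: C = (52.92·0.3397 + 0.369·0.39) / 53.29 = 0.34 mg/L.
After input C: C = (53.29·0.34 + 0.171·2.59) / 53.46 = 0.3472 mg/L.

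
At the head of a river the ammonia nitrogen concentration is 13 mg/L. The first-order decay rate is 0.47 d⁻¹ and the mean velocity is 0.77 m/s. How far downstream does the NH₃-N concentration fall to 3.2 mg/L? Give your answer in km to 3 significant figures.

198 km

From C = C₀·e^(−kt), t = ln(C₀/C)/k = ln(13/3.2)/0.47 = 1.402/0.47 = 2.983 d.
Distance = v·t = 0.77 m/s × 2.577e+05 s = 1.984e+05 m = 198.4 km.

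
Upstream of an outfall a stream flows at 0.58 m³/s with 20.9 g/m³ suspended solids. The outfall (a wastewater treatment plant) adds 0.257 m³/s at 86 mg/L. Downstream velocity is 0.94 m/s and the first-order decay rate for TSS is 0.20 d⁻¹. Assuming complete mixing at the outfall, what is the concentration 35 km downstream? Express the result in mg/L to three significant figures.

37.5 mg/L

After complete mixing, C₀ = (0.257·86 + 0.58·20.9) / 0.837 = 40.89 mg/L.
Travel time t = 3.5e+04 m / 0.94 m/s = 3.723e+04 s = 0.4309 d.
C = 40.89·exp(−0.20·0.4309) = 40.89·0.9174 = 37.51 mg/L.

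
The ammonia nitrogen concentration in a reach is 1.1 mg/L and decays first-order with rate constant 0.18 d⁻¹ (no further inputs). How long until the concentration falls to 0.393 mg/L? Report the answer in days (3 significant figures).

t = ln(C₀/C)/k = ln(1.1/0.393)/0.18 = 1.029/0.18 = 5.718 d.

5.72 d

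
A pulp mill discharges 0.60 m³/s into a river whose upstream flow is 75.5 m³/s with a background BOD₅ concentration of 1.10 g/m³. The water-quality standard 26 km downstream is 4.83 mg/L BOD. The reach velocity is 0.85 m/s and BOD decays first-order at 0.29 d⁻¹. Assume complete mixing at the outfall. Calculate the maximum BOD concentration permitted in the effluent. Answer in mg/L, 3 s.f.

Travel time to the compliance point: t = 2.6e+04/0.85 = 3.059e+04 s = 0.354 d; decay factor exp(−0.29·0.354) = 0.9024.
So the concentration just after mixing may be at most 4.83/0.9024 = 5.352 mg/L.
Mass balance: 5.352·76.1 = 0.6·Cₑ + 75.5·1.1.
Cₑ = (407.3 − 83.05) / 0.6 = 540.4 mg/L.

540 mg/L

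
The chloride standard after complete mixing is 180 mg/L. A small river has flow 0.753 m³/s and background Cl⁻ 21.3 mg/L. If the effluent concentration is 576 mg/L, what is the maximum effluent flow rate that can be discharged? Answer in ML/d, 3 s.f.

26.1 ML/d

Mass balance at complete mixing: C_std·(Q_w + Q_r) = Q_w·C_e + Q_r·C_b.
Rearranging, Q_w = Q_r·(C_std − C_b)/(C_e − C_std) = 0.753·(180 − 21.3) / (576 − 180) = 0.3018 m³/s.
= 26.07 ML/d.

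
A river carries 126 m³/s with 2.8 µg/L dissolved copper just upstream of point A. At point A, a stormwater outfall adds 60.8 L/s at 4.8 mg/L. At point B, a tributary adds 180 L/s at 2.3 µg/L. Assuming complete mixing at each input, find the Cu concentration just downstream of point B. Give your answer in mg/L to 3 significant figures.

0.00511 mg/L

2.8 µg/L = 0.0028 mg/L.
60.8 L/s = 0.0608 m³/s.
After input A: C = (126·0.0028 + 0.0608·4.8) / 126.1 = 0.005114 mg/L.
180 L/s = 0.18 m³/s.
2.3 µg/L = 0.0023 mg/L.
After input B: C = (126.1·0.005114 + 0.18·0.0023) / 126.2 = 0.00511 mg/L.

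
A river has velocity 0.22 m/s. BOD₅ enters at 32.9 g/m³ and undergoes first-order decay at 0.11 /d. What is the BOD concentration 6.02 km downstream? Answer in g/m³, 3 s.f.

Travel time t = 6.02 km / 0.22 m/s = 6020/0.22 = 2.736e+04 s = 0.3167 d.
First-order decay: C = 32.9·exp(−0.11·0.3167) = 32.9·0.9658 = 31.77 g/m³.

31.8 g/m³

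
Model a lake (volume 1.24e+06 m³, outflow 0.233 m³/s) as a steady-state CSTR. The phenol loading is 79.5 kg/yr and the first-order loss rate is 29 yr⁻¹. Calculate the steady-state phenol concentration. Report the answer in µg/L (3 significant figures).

Outflow Q = 0.233 m³/s × 3.156e+07 s/yr = 7.353e+06 m³/yr.
Steady-state CSTR mass balance: W = Q·C + k·V·C, so C = W/(Q + kV).
Q + kV = 7.353e+06 + 29·1.24e+06 = 4.331e+07 m³/yr.
C = 79.5/4.331e+07 = 1.835e-06 kg/m³ = 0.001835 mg/L = 1.835 µg/L.

1.84 µg/L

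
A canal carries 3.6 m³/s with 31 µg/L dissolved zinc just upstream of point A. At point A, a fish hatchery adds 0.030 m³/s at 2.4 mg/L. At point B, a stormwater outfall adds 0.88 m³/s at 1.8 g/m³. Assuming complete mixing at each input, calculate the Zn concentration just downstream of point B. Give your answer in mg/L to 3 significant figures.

0.392 mg/L

31 µg/L = 0.031 mg/L.
After input A: C = (3.6·0.031 + 0.03·2.4) / 3.63 = 0.05058 mg/L.
After input B: C = (3.63·0.05058 + 0.88·1.8) / 4.51 = 0.3919 mg/L.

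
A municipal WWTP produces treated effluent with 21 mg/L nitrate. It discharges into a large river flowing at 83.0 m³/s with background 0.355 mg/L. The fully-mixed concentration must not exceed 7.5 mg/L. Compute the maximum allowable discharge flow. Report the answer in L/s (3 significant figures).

43900 L/s

Mass balance at complete mixing: C_std·(Q_w + Q_r) = Q_w·C_e + Q_r·C_b.
Rearranging, Q_w = Q_r·(C_std − C_b)/(C_e − C_std) = 83.0·(7.5 − 0.355) / (21 − 7.5) = 43.93 m³/s.
= 4.393e+04 L/s.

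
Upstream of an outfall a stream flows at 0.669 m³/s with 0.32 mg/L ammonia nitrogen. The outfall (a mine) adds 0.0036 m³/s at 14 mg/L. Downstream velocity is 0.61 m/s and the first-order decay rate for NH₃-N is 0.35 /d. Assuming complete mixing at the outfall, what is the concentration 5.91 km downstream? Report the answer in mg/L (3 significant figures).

After complete mixing, C₀ = (0.0036·14 + 0.669·0.32) / 0.6726 = 0.3932 mg/L.
Travel time t = 5910 m / 0.61 m/s = 9689 s = 0.1121 d.
C = 0.3932·exp(−0.35·0.1121) = 0.3932·0.9615 = 0.3781 mg/L.

0.378 mg/L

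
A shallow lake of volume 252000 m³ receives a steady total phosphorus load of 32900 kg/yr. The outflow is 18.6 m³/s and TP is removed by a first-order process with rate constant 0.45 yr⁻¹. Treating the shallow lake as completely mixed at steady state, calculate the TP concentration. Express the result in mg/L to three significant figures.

0.0560 mg/L

Outflow Q = 18.6 m³/s × 3.156e+07 s/yr = 5.87e+08 m³/yr.
Steady-state CSTR mass balance: W = Q·C + k·V·C, so C = W/(Q + kV).
Q + kV = 5.87e+08 + 0.45·252000 = 5.871e+08 m³/yr.
C = 32900/5.871e+08 = 5.604e-05 kg/m³ = 0.05604 mg/L.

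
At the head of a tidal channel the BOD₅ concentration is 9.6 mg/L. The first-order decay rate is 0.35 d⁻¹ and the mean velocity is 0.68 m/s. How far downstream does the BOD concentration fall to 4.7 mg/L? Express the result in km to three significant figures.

From C = C₀·e^(−kt), t = ln(C₀/C)/k = ln(9.6/4.7)/0.35 = 0.7142/0.35 = 2.041 d.
Distance = v·t = 0.68 m/s × 1.763e+05 s = 1.199e+05 m = 119.9 km.

120 km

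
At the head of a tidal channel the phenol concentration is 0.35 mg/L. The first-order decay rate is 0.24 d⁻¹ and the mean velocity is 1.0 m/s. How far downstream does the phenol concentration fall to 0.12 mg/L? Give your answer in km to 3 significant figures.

385 km

From C = C₀·e^(−kt), t = ln(C₀/C)/k = ln(0.35/0.12)/0.24 = 1.07/0.24 = 4.46 d.
Distance = v·t = 1.0 m/s × 3.854e+05 s = 3.854e+05 m = 385.4 km.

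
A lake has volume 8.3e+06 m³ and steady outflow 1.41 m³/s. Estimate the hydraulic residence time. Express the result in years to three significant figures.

Q = 1.41 m³/s × 3.156e+07 s/yr = 4.45e+07 m³/yr.
Hydraulic residence time τ = V/Q = 8.3e+06/4.45e+07 = 0.1865 yr.

0.187 yr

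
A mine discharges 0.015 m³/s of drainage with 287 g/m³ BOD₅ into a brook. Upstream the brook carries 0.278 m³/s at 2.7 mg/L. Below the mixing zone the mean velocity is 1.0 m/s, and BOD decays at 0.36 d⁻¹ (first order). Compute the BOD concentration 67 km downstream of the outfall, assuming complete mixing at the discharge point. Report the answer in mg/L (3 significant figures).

After complete mixing, C₀ = (0.015·287 + 0.278·2.7) / 0.293 = 17.25 mg/L.
Travel time t = 6.7e+04 m / 1.0 m/s = 6.7e+04 s = 0.7755 d.
C = 17.25·exp(−0.36·0.7755) = 17.25·0.7564 = 13.05 mg/L.

13.1 mg/L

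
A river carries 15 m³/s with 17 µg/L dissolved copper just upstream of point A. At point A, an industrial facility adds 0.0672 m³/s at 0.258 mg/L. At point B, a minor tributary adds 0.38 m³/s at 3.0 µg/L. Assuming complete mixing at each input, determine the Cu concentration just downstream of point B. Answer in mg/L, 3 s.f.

0.0177 mg/L

17 µg/L = 0.017 mg/L.
After input A: C = (15·0.017 + 0.0672·0.258) / 15.07 = 0.01807 mg/L.
3.0 µg/L = 0.003 mg/L.
After input B: C = (15.07·0.01807 + 0.38·0.003) / 15.45 = 0.0177 mg/L.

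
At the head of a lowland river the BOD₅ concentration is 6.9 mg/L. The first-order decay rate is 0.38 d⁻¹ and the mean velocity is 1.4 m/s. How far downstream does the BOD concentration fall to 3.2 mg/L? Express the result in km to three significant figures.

From C = C₀·e^(−kt), t = ln(C₀/C)/k = ln(6.9/3.2)/0.38 = 0.7684/0.38 = 2.022 d.
Distance = v·t = 1.4 m/s × 1.747e+05 s = 2.446e+05 m = 244.6 km.

245 km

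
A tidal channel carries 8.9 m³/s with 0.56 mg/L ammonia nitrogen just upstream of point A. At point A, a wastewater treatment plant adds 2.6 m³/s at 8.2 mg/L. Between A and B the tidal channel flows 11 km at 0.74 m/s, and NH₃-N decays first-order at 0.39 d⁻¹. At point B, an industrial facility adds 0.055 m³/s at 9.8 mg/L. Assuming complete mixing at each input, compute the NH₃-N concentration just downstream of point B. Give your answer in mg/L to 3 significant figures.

After input A: C = (8.9·0.56 + 2.6·8.2) / 11.5 = 2.287 mg/L.
Over the 11 km reach to input B (t = 1.486e+04 s = 0.172 d), decay gives C = 2.287·exp(−0.39·0.172) = 2.139 mg/L.
After input B: C = (11.5·2.139 + 0.055·9.8) / 11.55 = 2.175 mg/L.

2.18 mg/L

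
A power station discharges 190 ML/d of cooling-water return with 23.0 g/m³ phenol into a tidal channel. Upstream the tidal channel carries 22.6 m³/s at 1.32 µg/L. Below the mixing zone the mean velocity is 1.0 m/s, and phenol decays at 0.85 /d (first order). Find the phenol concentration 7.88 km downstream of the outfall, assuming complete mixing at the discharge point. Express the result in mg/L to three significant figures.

1.89 mg/L

190 ML/d = 2.199 m³/s.
1.32 µg/L = 0.00132 mg/L.
After complete mixing, C₀ = (2.199·23 + 22.6·0.00132) / 24.8 = 2.041 mg/L.
Travel time t = 7880 m / 1.0 m/s = 7880 s = 0.0912 d.
C = 2.041·exp(−0.85·0.0912) = 2.041·0.9254 = 1.889 mg/L.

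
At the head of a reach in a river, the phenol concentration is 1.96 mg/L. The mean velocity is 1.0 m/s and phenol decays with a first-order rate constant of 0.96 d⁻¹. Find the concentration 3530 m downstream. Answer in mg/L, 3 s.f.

Travel time t = 3530 m / 1.0 m/s = 3530/1.0 = 3530 s = 0.04086 d.
First-order decay: C = 1.96·exp(−0.96·0.04086) = 1.96·0.9615 = 1.885 mg/L.

1.88 mg/L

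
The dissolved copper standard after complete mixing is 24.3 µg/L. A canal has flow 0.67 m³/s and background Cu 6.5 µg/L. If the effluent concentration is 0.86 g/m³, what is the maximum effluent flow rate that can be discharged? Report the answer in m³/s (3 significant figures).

6.5 µg/L = 0.0065 mg/L.
24.3 µg/L = 0.0243 mg/L.
Mass balance at complete mixing: C_std·(Q_w + Q_r) = Q_w·C_e + Q_r·C_b.
Rearranging, Q_w = Q_r·(C_std − C_b)/(C_e − C_std) = 0.67·(0.0243 − 0.0065) / (0.86 − 0.0243) = 0.01427 m³/s.

0.0143 m³/s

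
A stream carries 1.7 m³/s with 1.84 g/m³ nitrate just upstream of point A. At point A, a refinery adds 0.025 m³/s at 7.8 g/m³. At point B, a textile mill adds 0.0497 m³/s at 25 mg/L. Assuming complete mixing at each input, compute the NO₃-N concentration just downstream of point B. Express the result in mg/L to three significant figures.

2.57 mg/L

After input A: C = (1.7·1.84 + 0.025·7.8) / 1.725 = 1.926 mg/L.
After input B: C = (1.725·1.926 + 0.0497·25) / 1.775 = 2.573 mg/L.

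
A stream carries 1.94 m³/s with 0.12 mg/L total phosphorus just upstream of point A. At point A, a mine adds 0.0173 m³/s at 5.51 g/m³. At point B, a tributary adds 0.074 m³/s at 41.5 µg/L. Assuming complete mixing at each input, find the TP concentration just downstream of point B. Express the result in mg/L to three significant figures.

After input A: C = (1.94·0.12 + 0.0173·5.51) / 1.957 = 0.1676 mg/L.
41.5 µg/L = 0.0415 mg/L.
After input B: C = (1.957·0.1676 + 0.074·0.0415) / 2.031 = 0.163 mg/L.

0.163 mg/L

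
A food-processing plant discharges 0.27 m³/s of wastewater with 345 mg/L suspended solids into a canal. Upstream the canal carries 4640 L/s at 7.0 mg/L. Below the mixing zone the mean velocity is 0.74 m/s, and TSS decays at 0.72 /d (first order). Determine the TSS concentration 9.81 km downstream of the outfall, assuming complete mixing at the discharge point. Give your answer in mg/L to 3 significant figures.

4640 L/s = 4.64 m³/s.
After complete mixing, C₀ = (0.27·345 + 4.64·7) / 4.91 = 25.59 mg/L.
Travel time t = 9810 m / 0.74 m/s = 1.326e+04 s = 0.1534 d.
C = 25.59·exp(−0.72·0.1534) = 25.59·0.8954 = 22.91 mg/L.

22.9 mg/L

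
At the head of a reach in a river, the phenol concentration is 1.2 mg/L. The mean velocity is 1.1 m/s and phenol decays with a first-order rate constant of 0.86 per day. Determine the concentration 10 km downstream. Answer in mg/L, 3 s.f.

1.10 mg/L

Travel time t = 10 km / 1.1 m/s = 1e+04/1.1 = 9091 s = 0.1052 d.
First-order decay: C = 1.2·exp(−0.86·0.1052) = 1.2·0.9135 = 1.096 mg/L.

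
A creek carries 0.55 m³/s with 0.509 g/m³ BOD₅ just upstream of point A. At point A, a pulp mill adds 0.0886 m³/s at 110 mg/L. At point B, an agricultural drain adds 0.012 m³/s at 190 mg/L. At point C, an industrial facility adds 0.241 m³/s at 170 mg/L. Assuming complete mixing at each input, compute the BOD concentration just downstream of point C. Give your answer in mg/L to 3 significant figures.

59.8 mg/L

After input A: C = (0.55·0.509 + 0.0886·110) / 0.6386 = 15.7 mg/L.
After input B: C = (0.6386·15.7 + 0.012·190) / 0.6506 = 18.91 mg/L.
After input C: C = (0.6506·18.91 + 0.241·170) / 0.8916 = 59.75 mg/L.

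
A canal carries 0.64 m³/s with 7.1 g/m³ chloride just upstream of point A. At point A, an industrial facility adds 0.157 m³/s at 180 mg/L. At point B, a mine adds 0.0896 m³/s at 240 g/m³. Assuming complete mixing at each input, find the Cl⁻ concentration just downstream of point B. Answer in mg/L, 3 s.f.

After input A: C = (0.64·7.1 + 0.157·180) / 0.797 = 41.16 mg/L.
After input B: C = (0.797·41.16 + 0.0896·240) / 0.8866 = 61.25 mg/L.

61.3 mg/L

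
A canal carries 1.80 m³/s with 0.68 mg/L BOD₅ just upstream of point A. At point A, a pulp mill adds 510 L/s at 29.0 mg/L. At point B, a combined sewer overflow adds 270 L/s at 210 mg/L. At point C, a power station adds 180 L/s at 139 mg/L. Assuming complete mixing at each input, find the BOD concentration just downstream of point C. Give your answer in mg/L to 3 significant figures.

510 L/s = 0.51 m³/s.
After input A: C = (1.8·0.68 + 0.51·29) / 2.31 = 6.932 mg/L.
270 L/s = 0.27 m³/s.
After input B: C = (2.31·6.932 + 0.27·210) / 2.58 = 28.18 mg/L.
180 L/s = 0.18 m³/s.
After input C: C = (2.58·28.18 + 0.18·139) / 2.76 = 35.41 mg/L.

35.4 mg/L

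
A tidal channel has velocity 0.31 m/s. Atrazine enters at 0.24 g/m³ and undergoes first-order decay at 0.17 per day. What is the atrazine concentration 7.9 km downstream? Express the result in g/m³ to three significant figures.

0.228 g/m³

Travel time t = 7.9 km / 0.31 m/s = 7900/0.31 = 2.548e+04 s = 0.295 d.
First-order decay: C = 0.24·exp(−0.17·0.295) = 0.24·0.9511 = 0.2283 g/m³.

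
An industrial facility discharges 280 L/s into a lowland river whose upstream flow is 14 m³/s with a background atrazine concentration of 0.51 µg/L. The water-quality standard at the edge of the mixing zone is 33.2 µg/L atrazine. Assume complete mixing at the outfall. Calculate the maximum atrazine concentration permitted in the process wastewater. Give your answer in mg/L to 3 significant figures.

1.67 mg/L

280 L/s = 0.28 m³/s.
0.51 µg/L = 0.00051 mg/L.
33.2 µg/L = 0.0332 mg/L.
Mass balance: 0.0332·14.28 = 0.28·Cₑ + 14·0.00051.
Cₑ = (0.4741 − 0.00714) / 0.28 = 1.668 mg/L.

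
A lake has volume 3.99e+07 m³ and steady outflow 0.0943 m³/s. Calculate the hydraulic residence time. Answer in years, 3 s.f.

13.4 yr

Q = 0.0943 m³/s × 3.156e+07 s/yr = 2.976e+06 m³/yr.
Hydraulic residence time τ = V/Q = 3.99e+07/2.976e+06 = 13.41 yr.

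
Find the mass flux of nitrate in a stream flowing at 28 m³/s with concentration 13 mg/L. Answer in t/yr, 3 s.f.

Mass flux = Q·C = 28 m³/s × 13 g/m³ = 364 g/s.
= 364 g/s × 31.56 = 1.149e+04 t/yr.

11500 t/yr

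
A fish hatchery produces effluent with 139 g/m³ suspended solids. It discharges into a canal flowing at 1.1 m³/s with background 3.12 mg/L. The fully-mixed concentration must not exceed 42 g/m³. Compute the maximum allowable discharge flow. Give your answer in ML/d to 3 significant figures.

Mass balance at complete mixing: C_std·(Q_w + Q_r) = Q_w·C_e + Q_r·C_b.
Rearranging, Q_w = Q_r·(C_std − C_b)/(C_e − C_std) = 1.1·(42 − 3.12) / (139 − 42) = 0.4409 m³/s.
= 38.09 ML/d.

38.1 ML/d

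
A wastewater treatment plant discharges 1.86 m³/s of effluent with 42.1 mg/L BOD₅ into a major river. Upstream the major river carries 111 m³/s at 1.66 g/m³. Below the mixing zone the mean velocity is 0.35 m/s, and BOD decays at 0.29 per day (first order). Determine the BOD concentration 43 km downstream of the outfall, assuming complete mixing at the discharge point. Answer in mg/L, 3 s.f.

1.54 mg/L

After complete mixing, C₀ = (1.86·42.1 + 111·1.66) / 112.9 = 2.326 mg/L.
Travel time t = 4.3e+04 m / 0.35 m/s = 1.229e+05 s = 1.422 d.
C = 2.326·exp(−0.29·1.422) = 2.326·0.6621 = 1.54 mg/L.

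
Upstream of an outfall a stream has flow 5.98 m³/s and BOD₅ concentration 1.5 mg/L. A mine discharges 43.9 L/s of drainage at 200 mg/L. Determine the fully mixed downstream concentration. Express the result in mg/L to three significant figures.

43.9 L/s = 0.0439 m³/s.
Conservation of mass across the mixing zone: C = (0.0439·200 + 5.98·1.5) / (0.0439 + 5.98) = 17.75/6.024 = 2.947 mg/L.

2.95 mg/L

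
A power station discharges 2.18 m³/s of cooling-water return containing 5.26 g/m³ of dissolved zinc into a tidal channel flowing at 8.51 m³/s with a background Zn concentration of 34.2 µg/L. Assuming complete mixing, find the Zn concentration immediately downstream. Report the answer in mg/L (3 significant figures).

1.10 mg/L

34.2 µg/L = 0.0342 mg/L.
Flow-weighted mixing gives C = (2.18·5.26 + 8.51·0.0342) / (2.18 + 8.51) = 11.76/10.69 = 1.1 mg/L.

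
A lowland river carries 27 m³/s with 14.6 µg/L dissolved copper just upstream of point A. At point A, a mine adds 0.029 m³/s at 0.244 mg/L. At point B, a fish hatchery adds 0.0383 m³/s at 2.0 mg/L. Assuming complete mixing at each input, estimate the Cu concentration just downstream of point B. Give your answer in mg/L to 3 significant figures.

14.6 µg/L = 0.0146 mg/L.
After input A: C = (27·0.0146 + 0.029·0.244) / 27.03 = 0.01485 mg/L.
After input B: C = (27.03·0.01485 + 0.0383·2) / 27.07 = 0.01766 mg/L.

0.0177 mg/L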